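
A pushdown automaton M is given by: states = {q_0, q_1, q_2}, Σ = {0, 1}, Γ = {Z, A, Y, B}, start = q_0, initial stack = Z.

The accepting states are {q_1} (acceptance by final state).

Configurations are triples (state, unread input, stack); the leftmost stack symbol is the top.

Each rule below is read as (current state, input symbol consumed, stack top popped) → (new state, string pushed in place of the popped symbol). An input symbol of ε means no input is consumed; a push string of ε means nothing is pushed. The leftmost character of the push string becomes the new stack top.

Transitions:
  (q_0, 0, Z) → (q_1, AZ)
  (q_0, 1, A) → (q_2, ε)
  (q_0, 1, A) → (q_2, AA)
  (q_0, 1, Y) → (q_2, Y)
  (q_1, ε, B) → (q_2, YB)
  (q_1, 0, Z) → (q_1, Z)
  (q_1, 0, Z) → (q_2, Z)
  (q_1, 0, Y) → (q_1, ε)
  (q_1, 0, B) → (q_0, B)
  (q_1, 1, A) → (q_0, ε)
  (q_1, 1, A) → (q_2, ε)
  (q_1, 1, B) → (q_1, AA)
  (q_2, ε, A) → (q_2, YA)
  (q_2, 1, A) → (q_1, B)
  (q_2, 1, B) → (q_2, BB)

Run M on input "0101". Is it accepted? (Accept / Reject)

No computation consumes all input and reaches a final state.

Reject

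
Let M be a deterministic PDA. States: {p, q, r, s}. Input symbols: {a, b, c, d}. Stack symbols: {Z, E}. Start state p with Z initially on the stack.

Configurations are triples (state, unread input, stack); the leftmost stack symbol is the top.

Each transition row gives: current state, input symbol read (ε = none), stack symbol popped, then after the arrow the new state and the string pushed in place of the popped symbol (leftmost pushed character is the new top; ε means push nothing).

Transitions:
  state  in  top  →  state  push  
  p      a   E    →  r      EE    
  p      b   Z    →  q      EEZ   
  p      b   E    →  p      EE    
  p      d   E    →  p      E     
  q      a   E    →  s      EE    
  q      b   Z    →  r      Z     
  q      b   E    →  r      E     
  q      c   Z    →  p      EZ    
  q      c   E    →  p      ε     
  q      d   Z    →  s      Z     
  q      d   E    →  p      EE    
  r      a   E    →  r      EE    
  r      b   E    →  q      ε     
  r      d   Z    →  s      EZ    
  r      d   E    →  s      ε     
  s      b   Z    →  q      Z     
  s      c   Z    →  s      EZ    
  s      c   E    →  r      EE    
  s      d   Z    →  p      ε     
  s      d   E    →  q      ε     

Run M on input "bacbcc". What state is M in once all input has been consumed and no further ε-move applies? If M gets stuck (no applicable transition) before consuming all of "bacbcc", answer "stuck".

stuck

(p, bacbcc, Z)
  read b, top Z: go to q, push EEZ → (q, acbcc, EEZ)
  read a, top E: go to s, push EE → (s, cbcc, EEEZ)
  read c, top E: go to r, push EE → (r, bcc, EEEEZ)
  read b, top E: go to q, push ε → (q, cc, EEEZ)
  read c, top E: go to p, push ε → (p, c, EEZ)
No transition for (p, c, top E); M blocks with input c remaining.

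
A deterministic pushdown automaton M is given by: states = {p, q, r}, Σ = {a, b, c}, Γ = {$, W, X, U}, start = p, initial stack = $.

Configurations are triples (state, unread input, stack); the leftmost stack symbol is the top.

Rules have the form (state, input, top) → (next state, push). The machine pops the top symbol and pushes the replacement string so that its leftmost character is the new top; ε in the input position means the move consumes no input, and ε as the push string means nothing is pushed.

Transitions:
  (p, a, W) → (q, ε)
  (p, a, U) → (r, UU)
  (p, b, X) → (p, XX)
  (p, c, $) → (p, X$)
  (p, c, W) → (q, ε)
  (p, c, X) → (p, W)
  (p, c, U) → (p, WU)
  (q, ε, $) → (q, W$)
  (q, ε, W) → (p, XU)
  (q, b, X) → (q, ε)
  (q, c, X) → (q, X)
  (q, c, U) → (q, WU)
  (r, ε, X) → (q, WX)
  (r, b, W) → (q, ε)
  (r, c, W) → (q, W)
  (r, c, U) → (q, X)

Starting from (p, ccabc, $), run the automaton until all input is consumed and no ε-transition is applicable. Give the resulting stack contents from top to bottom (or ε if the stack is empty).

WXU$

(p, ccabc, $)
  read c, top $: go to p, push X$ → (p, cabc, X$)
  read c, top X: go to p, push W → (p, abc, W$)
  read a, top W: go to q, push ε → (q, bc, $)
  ε-move, top $: go to q, push W$ → (q, bc, W$)
  ε-move, top W: go to p, push XU → (p, bc, XU$)
  read b, top X: go to p, push XX → (p, c, XXU$)
  read c, top X: go to p, push W → (p, ε, WXU$)
All input consumed in state p with stack WXU$.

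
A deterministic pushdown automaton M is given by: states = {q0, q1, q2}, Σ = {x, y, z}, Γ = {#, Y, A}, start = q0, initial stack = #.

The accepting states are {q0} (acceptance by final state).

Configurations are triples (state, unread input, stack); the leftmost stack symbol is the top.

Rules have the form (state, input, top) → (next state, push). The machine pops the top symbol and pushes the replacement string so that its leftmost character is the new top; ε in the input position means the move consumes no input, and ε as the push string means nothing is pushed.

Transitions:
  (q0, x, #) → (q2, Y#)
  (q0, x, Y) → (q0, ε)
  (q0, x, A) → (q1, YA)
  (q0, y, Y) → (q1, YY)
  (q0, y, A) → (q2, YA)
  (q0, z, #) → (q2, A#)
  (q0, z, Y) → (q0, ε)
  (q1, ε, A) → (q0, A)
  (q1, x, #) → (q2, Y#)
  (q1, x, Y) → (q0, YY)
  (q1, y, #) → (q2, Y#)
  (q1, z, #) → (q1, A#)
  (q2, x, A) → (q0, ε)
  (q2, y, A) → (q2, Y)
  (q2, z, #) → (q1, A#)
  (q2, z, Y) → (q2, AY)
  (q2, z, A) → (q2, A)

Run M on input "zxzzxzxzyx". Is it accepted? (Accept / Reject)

(q0, zxzzxzxzyx, #) ⊢ (q2, xzzxzxzyx, A#) ⊢ (q0, zzxzxzyx, #) ⊢ (q2, zxzxzyx, A#) ⊢ (q2, xzxzyx, A#) ⊢ (q0, zxzyx, #) ⊢ (q2, xzyx, A#) ⊢ (q0, zyx, #) ⊢ (q2, yx, A#) ⊢ (q2, x, Y#)
No transition applies at (q2, x, Y#); input not fully consumed.

Reject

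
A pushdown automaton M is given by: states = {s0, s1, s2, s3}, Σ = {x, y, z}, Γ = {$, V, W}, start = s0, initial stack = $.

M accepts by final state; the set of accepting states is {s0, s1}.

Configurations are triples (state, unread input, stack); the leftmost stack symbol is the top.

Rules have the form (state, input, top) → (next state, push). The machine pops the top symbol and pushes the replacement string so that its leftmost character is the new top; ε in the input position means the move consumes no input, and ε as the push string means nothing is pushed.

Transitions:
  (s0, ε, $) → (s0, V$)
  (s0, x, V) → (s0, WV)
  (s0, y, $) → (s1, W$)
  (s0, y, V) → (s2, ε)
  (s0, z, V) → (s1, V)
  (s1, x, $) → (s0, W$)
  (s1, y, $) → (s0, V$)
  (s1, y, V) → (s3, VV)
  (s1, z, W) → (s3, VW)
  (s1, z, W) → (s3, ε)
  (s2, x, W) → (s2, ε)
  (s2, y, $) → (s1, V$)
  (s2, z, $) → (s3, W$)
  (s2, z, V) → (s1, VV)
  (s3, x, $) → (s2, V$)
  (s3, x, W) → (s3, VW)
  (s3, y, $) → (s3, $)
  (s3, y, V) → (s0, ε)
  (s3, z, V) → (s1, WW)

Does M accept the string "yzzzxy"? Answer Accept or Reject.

One accepting computation: (s0, yzzzxy, $) ⊢ (s1, zzzxy, W$) ⊢ (s3, zzxy, VW$) ⊢ (s1, zxy, WWW$) ⊢ (s3, xy, WW$) ⊢ (s3, y, VWW$) ⊢ (s0, ε, WW$)
All input consumed and state s0 ∈ F.

Accept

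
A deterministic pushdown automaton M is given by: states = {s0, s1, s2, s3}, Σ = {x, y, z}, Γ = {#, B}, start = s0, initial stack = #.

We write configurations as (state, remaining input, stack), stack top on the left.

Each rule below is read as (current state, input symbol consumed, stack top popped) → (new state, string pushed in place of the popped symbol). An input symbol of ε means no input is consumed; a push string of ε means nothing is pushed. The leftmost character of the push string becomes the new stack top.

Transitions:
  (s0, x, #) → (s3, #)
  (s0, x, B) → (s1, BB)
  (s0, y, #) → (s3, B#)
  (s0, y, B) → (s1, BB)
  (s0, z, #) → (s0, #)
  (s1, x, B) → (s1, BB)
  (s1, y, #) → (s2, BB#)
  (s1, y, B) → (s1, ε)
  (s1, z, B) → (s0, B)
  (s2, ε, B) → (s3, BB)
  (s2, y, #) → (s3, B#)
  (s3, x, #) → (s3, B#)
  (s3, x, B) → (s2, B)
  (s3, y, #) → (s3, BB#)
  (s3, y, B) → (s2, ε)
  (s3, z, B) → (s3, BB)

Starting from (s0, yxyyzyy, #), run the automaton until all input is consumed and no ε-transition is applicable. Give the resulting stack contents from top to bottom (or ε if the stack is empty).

BBB#

(s0, yxyyzyy, #) ⊢ (s3, xyyzyy, B#) ⊢ (s2, yyzyy, B#) ⊢ (s3, yyzyy, BB#) ⊢ (s2, yzyy, B#) ⊢ (s3, yzyy, BB#) ⊢ (s2, zyy, B#) ⊢ (s3, zyy, BB#) ⊢ (s3, yy, BBB#) ⊢ (s2, y, BB#) ⊢ (s3, y, BBB#) ⊢ (s2, ε, BB#) ⊢ (s3, ε, BBB#)
All input consumed in state s3 with stack BBB#.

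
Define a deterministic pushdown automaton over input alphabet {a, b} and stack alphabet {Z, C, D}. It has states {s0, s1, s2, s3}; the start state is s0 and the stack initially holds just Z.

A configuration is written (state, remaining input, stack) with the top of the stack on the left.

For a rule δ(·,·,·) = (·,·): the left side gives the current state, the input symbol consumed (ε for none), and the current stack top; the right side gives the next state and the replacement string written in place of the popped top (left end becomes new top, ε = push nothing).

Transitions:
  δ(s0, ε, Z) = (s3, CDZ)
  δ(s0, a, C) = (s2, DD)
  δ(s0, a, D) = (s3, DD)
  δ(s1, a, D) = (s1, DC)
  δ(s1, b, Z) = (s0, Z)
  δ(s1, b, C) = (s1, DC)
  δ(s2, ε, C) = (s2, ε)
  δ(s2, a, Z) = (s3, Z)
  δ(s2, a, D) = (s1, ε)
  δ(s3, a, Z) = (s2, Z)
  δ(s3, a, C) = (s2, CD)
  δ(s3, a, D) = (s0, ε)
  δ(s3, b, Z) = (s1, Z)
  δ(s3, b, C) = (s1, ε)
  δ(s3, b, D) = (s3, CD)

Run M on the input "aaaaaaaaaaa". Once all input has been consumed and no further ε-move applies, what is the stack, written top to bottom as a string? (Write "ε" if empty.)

DCCCCCCCCCZ

(s0, aaaaaaaaaaa, Z) ⊢ (s3, aaaaaaaaaaa, CDZ) ⊢ (s2, aaaaaaaaaa, CDDZ) ⊢ (s2, aaaaaaaaaa, DDZ) ⊢ (s1, aaaaaaaaa, DZ) ⊢ (s1, aaaaaaaa, DCZ) ⊢ (s1, aaaaaaa, DCCZ) ⊢ (s1, aaaaaa, DCCCZ) ⊢ (s1, aaaaa, DCCCCZ) ⊢ (s1, aaaa, DCCCCCZ) ⊢ (s1, aaa, DCCCCCCZ) ⊢ (s1, aa, DCCCCCCCZ) ⊢ (s1, a, DCCCCCCCCZ) ⊢ (s1, ε, DCCCCCCCCCZ)
All input consumed in state s1 with stack DCCCCCCCCCZ.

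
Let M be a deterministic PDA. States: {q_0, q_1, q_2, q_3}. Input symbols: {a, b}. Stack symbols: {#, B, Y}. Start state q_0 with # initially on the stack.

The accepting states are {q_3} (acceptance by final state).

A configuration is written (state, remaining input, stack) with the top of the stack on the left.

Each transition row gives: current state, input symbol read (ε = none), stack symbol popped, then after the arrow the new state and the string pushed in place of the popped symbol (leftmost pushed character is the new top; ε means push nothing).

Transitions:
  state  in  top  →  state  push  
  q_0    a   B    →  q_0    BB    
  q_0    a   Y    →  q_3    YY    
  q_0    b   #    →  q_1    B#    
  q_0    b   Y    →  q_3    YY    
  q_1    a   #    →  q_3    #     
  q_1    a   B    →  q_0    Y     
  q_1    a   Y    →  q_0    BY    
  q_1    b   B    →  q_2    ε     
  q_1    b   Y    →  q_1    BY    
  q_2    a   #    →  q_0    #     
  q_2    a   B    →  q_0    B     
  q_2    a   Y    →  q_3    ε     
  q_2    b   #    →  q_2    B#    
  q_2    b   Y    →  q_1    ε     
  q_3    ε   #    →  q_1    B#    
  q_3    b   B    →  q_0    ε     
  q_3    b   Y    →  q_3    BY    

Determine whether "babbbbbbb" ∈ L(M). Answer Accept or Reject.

Accept

(q_0, babbbbbbb, #)
  read b, top #: go to q_1, push B# → (q_1, abbbbbbb, B#)
  read a, top B: go to q_0, push Y → (q_0, bbbbbbb, Y#)
  read b, top Y: go to q_3, push YY → (q_3, bbbbbb, YY#)
  read b, top Y: go to q_3, push BY → (q_3, bbbbb, BYY#)
  read b, top B: go to q_0, push ε → (q_0, bbbb, YY#)
  read b, top Y: go to q_3, push YY → (q_3, bbb, YYY#)
  read b, top Y: go to q_3, push BY → (q_3, bb, BYYY#)
  read b, top B: go to q_0, push ε → (q_0, b, YYY#)
  read b, top Y: go to q_3, push YY → (q_3, ε, YYYY#)
All input consumed; state q_3 ∈ F.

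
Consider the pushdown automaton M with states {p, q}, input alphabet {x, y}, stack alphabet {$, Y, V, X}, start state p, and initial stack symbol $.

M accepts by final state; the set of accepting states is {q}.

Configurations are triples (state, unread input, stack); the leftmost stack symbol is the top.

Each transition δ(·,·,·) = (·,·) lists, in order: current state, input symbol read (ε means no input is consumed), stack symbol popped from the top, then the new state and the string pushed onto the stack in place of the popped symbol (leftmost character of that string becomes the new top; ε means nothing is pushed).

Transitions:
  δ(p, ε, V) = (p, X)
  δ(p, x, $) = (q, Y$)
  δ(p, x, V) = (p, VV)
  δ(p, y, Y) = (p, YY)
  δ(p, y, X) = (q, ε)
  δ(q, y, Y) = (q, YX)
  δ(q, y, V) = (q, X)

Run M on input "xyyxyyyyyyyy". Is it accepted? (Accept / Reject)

Reject

No computation consumes all input and reaches a final state.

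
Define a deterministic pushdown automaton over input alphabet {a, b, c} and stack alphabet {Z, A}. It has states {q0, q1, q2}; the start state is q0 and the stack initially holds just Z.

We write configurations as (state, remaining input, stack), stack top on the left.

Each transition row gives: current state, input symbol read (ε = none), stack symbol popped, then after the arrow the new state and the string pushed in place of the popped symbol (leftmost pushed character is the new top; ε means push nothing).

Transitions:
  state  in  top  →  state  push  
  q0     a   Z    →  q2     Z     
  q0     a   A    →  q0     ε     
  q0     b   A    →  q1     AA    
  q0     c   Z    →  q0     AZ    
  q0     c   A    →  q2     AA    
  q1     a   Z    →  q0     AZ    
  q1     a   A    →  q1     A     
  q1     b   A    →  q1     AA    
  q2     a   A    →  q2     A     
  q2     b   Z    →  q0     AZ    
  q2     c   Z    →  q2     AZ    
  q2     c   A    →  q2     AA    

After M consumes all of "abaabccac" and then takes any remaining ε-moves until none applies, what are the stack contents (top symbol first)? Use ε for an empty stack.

(q0, abaabccac, Z)
  read a, top Z: go to q2, push Z → (q2, baabccac, Z)
  read b, top Z: go to q0, push AZ → (q0, aabccac, AZ)
  read a, top A: go to q0, push ε → (q0, abccac, Z)
  read a, top Z: go to q2, push Z → (q2, bccac, Z)
  read b, top Z: go to q0, push AZ → (q0, ccac, AZ)
  read c, top A: go to q2, push AA → (q2, cac, AAZ)
  read c, top A: go to q2, push AA → (q2, ac, AAAZ)
  read a, top A: go to q2, push A → (q2, c, AAAZ)
  read c, top A: go to q2, push AA → (q2, ε, AAAAZ)
All input consumed in state q2 with stack AAAAZ.

AAAAZ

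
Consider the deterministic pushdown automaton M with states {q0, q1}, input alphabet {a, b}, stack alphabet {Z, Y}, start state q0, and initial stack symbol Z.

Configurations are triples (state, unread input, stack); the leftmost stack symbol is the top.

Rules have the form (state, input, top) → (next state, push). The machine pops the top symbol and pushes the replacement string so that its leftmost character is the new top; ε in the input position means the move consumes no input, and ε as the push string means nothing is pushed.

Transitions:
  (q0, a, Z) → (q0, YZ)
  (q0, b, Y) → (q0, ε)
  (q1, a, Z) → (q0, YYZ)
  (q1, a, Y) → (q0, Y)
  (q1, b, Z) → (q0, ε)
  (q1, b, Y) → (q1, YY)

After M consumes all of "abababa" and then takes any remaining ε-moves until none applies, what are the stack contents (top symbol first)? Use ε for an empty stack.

YZ

(q0, abababa, Z) ⊢ (q0, bababa, YZ) ⊢ (q0, ababa, Z) ⊢ (q0, baba, YZ) ⊢ (q0, aba, Z) ⊢ (q0, ba, YZ) ⊢ (q0, a, Z) ⊢ (q0, ε, YZ)
All input consumed in state q0 with stack YZ.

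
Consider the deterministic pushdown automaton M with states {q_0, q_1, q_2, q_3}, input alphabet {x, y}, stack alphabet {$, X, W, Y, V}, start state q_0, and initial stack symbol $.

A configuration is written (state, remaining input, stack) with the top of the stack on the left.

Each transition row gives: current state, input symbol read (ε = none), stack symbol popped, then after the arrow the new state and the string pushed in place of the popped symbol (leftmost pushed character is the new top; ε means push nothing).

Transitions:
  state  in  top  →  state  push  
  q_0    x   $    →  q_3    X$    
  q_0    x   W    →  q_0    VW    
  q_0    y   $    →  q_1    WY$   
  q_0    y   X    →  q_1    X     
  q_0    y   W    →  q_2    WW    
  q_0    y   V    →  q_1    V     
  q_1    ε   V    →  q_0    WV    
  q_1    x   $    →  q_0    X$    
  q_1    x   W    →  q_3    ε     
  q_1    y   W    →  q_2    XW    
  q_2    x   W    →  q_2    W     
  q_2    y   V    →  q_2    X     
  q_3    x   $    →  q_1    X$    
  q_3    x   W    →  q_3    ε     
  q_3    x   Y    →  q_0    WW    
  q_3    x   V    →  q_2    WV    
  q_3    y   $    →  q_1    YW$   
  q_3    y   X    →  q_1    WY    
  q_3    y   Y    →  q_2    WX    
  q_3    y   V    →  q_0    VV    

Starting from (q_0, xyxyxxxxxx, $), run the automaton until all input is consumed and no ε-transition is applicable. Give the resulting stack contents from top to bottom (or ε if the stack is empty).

WX$

(q_0, xyxyxxxxxx, $)
  read x, top $: go to q_3, push X$ → (q_3, yxyxxxxxx, X$)
  read y, top X: go to q_1, push WY → (q_1, xyxxxxxx, WY$)
  read x, top W: go to q_3, push ε → (q_3, yxxxxxx, Y$)
  read y, top Y: go to q_2, push WX → (q_2, xxxxxx, WX$)
  read x, top W: go to q_2, push W → (q_2, xxxxx, WX$)
  read x, top W: go to q_2, push W → (q_2, xxxx, WX$)
  read x, top W: go to q_2, push W → (q_2, xxx, WX$)
  read x, top W: go to q_2, push W → (q_2, xx, WX$)
  read x, top W: go to q_2, push W → (q_2, x, WX$)
  read x, top W: go to q_2, push W → (q_2, ε, WX$)
All input consumed in state q_2 with stack WX$.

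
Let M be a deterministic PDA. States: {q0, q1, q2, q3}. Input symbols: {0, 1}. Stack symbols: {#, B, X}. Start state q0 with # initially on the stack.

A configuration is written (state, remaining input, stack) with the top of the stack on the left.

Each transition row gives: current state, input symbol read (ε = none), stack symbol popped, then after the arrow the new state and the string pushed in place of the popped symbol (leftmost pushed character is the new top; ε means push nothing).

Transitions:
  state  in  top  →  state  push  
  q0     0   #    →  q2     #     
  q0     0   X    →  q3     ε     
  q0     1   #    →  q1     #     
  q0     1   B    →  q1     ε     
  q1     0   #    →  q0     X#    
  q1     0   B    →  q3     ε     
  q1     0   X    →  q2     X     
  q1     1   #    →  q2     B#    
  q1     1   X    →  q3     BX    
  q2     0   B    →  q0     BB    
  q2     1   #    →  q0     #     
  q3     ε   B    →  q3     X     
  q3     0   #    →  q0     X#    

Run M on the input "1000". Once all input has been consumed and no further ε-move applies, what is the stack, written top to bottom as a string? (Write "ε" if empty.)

(q0, 1000, #) ⊢ (q1, 000, #) ⊢ (q0, 00, X#) ⊢ (q3, 0, #) ⊢ (q0, ε, X#)
All input consumed in state q0 with stack X#.

X#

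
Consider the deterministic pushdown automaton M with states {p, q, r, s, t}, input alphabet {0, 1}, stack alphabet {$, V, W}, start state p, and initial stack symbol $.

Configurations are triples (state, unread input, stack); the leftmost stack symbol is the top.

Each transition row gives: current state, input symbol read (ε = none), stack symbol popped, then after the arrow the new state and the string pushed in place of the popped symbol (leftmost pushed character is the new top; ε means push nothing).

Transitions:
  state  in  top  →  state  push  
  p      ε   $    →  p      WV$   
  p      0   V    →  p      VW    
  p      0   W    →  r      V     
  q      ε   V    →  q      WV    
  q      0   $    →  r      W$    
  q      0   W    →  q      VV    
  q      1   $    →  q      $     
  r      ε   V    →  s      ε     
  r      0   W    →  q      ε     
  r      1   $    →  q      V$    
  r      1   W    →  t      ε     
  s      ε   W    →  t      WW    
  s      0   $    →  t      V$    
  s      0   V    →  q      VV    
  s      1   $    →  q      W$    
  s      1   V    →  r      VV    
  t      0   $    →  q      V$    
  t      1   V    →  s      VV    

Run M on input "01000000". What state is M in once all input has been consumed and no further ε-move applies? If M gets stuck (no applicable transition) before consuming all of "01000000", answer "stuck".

(p, 01000000, $)
  ε-move, top $: go to p, push WV$ → (p, 01000000, WV$)
  read 0, top W: go to r, push V → (r, 1000000, VV$)
  ε-move, top V: go to s, push ε → (s, 1000000, V$)
  read 1, top V: go to r, push VV → (r, 000000, VV$)
  ε-move, top V: go to s, push ε → (s, 000000, V$)
  read 0, top V: go to q, push VV → (q, 00000, VV$)
  ε-move, top V: go to q, push WV → (q, 00000, WVV$)
  read 0, top W: go to q, push VV → (q, 0000, VVVV$)
  ε-move, top V: go to q, push WV → (q, 0000, WVVVV$)
  read 0, top W: go to q, push VV → (q, 000, VVVVVV$)
  ε-move, top V: go to q, push WV → (q, 000, WVVVVVV$)
  read 0, top W: go to q, push VV → (q, 00, VVVVVVVV$)
  ε-move, top V: go to q, push WV → (q, 00, WVVVVVVVV$)
  read 0, top W: go to q, push VV → (q, 0, VVVVVVVVVV$)
  ε-move, top V: go to q, push WV → (q, 0, WVVVVVVVVVV$)
  read 0, top W: go to q, push VV → (q, ε, VVVVVVVVVVVV$)
  ε-move, top V: go to q, push WV → (q, ε, WVVVVVVVVVVVV$)
All input consumed; M is in state q.

q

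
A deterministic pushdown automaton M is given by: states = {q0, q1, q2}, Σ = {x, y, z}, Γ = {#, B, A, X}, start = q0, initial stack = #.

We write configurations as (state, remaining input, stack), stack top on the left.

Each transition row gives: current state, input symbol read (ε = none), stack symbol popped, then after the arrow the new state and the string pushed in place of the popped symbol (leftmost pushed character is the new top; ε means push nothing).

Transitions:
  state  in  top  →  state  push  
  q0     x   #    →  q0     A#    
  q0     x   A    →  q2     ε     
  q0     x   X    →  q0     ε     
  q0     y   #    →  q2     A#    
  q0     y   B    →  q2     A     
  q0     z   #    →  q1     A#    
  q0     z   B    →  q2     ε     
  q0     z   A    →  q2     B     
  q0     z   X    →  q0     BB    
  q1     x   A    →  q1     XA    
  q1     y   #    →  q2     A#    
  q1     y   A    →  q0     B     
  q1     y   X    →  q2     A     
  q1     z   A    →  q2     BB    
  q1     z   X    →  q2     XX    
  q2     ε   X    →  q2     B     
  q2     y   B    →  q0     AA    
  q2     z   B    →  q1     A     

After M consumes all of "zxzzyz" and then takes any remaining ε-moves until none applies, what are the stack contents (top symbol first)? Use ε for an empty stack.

(q0, zxzzyz, #) ⊢ (q1, xzzyz, A#) ⊢ (q1, zzyz, XA#) ⊢ (q2, zyz, XXA#) ⊢ (q2, zyz, BXA#) ⊢ (q1, yz, AXA#) ⊢ (q0, z, BXA#) ⊢ (q2, ε, XA#) ⊢ (q2, ε, BA#)
All input consumed in state q2 with stack BA#.

BA#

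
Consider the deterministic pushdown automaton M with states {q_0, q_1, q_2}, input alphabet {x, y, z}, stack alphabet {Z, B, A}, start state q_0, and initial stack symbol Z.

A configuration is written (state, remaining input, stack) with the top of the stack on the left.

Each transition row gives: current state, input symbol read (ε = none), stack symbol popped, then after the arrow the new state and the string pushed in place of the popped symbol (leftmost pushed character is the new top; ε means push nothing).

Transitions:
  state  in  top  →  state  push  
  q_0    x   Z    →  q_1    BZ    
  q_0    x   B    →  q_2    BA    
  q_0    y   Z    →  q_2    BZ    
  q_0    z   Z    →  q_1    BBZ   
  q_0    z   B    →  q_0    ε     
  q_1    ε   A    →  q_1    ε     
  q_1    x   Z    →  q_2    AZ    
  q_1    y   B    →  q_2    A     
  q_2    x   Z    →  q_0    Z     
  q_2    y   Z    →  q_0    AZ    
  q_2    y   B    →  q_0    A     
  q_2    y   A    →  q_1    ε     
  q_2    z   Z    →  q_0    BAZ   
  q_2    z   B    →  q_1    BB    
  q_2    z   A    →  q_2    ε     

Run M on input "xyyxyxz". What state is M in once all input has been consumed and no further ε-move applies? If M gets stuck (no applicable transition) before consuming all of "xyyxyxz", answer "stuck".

q_2

(q_0, xyyxyxz, Z) ⊢ (q_1, yyxyxz, BZ) ⊢ (q_2, yxyxz, AZ) ⊢ (q_1, xyxz, Z) ⊢ (q_2, yxz, AZ) ⊢ (q_1, xz, Z) ⊢ (q_2, z, AZ) ⊢ (q_2, ε, Z)
All input consumed; M is in state q_2.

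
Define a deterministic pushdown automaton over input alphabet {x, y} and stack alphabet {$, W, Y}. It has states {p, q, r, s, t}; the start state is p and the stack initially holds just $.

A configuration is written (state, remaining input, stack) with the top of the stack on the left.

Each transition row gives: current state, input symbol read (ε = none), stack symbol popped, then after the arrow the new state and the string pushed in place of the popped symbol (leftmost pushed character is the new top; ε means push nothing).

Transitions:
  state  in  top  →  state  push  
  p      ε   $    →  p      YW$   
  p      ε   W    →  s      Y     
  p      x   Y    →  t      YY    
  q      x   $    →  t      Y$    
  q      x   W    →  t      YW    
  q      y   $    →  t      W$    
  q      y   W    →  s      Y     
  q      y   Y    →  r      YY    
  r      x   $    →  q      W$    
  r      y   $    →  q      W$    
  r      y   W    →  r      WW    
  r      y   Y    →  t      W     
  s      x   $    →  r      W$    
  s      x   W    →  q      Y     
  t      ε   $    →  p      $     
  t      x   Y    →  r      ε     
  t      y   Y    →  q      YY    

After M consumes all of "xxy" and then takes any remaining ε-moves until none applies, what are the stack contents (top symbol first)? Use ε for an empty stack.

(p, xxy, $) ⊢ (p, xxy, YW$) ⊢ (t, xy, YYW$) ⊢ (r, y, YW$) ⊢ (t, ε, WW$)
All input consumed in state t with stack WW$.

WW$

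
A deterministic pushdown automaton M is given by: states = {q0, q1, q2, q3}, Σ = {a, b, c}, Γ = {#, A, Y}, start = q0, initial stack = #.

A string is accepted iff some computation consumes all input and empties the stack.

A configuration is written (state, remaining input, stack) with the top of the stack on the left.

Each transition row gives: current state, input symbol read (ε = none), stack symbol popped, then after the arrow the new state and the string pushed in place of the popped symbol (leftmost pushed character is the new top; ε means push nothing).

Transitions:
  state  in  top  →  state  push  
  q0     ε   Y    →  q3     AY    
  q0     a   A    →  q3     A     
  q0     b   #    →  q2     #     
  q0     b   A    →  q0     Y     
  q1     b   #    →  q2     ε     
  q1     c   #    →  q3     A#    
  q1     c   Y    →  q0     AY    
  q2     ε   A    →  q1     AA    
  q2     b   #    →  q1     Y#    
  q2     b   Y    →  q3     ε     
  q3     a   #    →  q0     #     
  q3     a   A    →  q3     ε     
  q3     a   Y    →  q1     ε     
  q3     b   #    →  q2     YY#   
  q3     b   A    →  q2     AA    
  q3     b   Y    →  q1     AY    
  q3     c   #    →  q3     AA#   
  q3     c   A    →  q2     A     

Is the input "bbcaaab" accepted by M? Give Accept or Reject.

(q0, bbcaaab, #)
  read b, top #: go to q2, push # → (q2, bcaaab, #)
  read b, top #: go to q1, push Y# → (q1, caaab, Y#)
  read c, top Y: go to q0, push AY → (q0, aaab, AY#)
  read a, top A: go to q3, push A → (q3, aab, AY#)
  read a, top A: go to q3, push ε → (q3, ab, Y#)
  read a, top Y: go to q1, push ε → (q1, b, #)
  read b, top #: go to q2, push ε → (q2, ε, ε)
All input consumed and the stack is empty.

Accept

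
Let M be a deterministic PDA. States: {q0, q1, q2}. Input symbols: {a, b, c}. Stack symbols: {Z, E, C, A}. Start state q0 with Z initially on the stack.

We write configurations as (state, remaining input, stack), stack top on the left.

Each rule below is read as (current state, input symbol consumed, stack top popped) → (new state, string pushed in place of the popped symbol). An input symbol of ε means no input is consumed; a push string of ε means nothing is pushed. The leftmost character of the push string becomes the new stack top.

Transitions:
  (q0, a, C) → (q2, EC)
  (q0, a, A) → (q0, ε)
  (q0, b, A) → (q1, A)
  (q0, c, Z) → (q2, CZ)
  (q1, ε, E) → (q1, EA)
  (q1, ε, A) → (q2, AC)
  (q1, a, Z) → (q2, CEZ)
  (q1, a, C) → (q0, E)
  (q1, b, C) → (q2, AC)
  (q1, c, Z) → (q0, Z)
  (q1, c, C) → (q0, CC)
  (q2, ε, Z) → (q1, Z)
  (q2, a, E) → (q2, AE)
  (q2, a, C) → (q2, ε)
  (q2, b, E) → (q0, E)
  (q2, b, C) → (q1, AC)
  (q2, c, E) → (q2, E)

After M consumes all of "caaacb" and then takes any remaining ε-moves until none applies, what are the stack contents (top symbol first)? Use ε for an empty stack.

(q0, caaacb, Z) ⊢ (q2, aaacb, CZ) ⊢ (q2, aacb, Z) ⊢ (q1, aacb, Z) ⊢ (q2, acb, CEZ) ⊢ (q2, cb, EZ) ⊢ (q2, b, EZ) ⊢ (q0, ε, EZ)
All input consumed in state q0 with stack EZ.

EZ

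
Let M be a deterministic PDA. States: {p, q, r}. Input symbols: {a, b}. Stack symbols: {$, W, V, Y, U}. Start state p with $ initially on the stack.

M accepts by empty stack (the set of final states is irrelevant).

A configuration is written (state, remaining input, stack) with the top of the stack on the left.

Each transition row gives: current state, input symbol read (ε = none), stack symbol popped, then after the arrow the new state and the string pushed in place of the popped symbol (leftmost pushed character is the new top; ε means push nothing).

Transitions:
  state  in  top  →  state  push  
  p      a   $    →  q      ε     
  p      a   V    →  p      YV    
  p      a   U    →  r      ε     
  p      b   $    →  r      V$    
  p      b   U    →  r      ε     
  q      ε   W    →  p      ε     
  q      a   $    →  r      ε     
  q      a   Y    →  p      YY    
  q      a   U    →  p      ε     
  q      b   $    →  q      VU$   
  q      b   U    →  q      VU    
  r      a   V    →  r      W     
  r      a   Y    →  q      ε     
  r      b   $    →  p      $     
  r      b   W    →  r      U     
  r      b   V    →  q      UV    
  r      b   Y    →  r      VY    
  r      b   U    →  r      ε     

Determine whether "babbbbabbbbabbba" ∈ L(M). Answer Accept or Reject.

(p, babbbbabbbbabbba, $) ⊢ (r, abbbbabbbbabbba, V$) ⊢ (r, bbbbabbbbabbba, W$) ⊢ (r, bbbabbbbabbba, U$) ⊢ (r, bbabbbbabbba, $) ⊢ (p, babbbbabbba, $) ⊢ (r, abbbbabbba, V$) ⊢ (r, bbbbabbba, W$) ⊢ (r, bbbabbba, U$) ⊢ (r, bbabbba, $) ⊢ (p, babbba, $) ⊢ (r, abbba, V$) ⊢ (r, bbba, W$) ⊢ (r, bba, U$) ⊢ (r, ba, $) ⊢ (p, a, $) ⊢ (q, ε, ε)
All input consumed and the stack is empty.

Accept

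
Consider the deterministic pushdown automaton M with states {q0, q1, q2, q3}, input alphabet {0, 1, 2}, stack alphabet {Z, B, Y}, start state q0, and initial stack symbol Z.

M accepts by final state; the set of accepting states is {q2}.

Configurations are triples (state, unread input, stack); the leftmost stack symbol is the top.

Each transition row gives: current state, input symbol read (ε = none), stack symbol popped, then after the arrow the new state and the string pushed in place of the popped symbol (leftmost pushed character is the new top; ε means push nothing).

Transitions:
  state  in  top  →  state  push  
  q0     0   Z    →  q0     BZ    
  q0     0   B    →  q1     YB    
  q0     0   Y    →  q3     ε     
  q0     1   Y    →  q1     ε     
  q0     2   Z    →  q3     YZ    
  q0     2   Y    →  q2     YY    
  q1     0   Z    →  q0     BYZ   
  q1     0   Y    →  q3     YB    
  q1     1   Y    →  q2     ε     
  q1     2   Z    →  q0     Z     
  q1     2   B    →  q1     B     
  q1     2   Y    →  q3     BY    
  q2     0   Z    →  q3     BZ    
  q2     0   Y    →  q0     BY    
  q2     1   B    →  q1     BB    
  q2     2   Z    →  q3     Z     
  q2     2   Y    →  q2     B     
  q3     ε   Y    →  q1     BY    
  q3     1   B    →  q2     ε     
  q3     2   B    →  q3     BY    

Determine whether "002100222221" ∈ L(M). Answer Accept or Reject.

Accept

(q0, 002100222221, Z) ⊢ (q0, 02100222221, BZ) ⊢ (q1, 2100222221, YBZ) ⊢ (q3, 100222221, BYBZ) ⊢ (q2, 00222221, YBZ) ⊢ (q0, 0222221, BYBZ) ⊢ (q1, 222221, YBYBZ) ⊢ (q3, 22221, BYBYBZ) ⊢ (q3, 2221, BYYBYBZ) ⊢ (q3, 221, BYYYBYBZ) ⊢ (q3, 21, BYYYYBYBZ) ⊢ (q3, 1, BYYYYYBYBZ) ⊢ (q2, ε, YYYYYBYBZ)
All input consumed; state q2 ∈ F.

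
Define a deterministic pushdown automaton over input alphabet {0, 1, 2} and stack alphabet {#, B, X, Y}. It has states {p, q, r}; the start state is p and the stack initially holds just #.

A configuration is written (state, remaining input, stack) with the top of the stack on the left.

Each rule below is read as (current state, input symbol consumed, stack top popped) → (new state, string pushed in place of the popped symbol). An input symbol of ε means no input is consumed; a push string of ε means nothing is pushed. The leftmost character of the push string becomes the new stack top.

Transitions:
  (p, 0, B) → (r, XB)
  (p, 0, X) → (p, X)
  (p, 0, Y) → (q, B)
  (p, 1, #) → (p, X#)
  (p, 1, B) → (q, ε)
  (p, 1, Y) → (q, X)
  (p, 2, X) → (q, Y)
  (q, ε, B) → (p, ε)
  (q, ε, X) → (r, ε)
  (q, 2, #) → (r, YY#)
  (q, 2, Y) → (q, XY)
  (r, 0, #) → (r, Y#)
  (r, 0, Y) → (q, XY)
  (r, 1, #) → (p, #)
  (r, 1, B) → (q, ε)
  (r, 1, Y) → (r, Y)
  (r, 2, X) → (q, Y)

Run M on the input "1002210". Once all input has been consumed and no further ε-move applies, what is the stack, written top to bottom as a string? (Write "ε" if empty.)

(p, 1002210, #)
  read 1, top #: go to p, push X# → (p, 002210, X#)
  read 0, top X: go to p, push X → (p, 02210, X#)
  read 0, top X: go to p, push X → (p, 2210, X#)
  read 2, top X: go to q, push Y → (q, 210, Y#)
  read 2, top Y: go to q, push XY → (q, 10, XY#)
  ε-move, top X: go to r, push ε → (r, 10, Y#)
  read 1, top Y: go to r, push Y → (r, 0, Y#)
  read 0, top Y: go to q, push XY → (q, ε, XY#)
  ε-move, top X: go to r, push ε → (r, ε, Y#)
All input consumed in state r with stack Y#.

Y#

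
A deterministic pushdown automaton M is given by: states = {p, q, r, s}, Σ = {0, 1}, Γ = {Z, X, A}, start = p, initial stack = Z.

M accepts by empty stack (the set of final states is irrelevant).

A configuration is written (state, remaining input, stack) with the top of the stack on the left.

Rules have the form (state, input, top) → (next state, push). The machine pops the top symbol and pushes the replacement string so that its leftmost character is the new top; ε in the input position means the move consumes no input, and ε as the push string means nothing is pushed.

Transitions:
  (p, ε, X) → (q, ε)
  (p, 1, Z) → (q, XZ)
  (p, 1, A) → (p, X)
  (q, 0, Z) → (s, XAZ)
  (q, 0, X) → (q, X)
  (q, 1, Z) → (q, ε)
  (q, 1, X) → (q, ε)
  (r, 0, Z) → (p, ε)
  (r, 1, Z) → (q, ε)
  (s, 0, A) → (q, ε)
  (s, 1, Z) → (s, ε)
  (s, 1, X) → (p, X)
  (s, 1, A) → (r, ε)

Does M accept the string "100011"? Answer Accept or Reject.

Accept

(p, 100011, Z)
  read 1, top Z: go to q, push XZ → (q, 00011, XZ)
  read 0, top X: go to q, push X → (q, 0011, XZ)
  read 0, top X: go to q, push X → (q, 011, XZ)
  read 0, top X: go to q, push X → (q, 11, XZ)
  read 1, top X: go to q, push ε → (q, 1, Z)
  read 1, top Z: go to q, push ε → (q, ε, ε)
All input consumed and the stack is empty.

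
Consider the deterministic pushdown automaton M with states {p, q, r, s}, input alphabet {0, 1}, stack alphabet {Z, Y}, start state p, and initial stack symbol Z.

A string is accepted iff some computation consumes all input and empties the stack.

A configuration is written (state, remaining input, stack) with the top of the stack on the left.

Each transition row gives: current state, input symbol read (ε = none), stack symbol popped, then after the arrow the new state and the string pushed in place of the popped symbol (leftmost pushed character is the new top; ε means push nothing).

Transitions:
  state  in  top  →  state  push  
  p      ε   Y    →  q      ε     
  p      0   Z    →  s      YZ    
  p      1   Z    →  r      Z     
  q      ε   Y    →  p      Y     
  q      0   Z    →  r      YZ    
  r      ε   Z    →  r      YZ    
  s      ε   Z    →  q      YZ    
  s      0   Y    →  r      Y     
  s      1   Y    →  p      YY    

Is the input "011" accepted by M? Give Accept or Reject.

(p, 011, Z) ⊢ (s, 11, YZ) ⊢ (p, 1, YYZ) ⊢ (q, 1, YZ) ⊢ (p, 1, YZ) ⊢ (q, 1, Z)
No transition applies at (q, 1, Z); input not fully consumed.

Reject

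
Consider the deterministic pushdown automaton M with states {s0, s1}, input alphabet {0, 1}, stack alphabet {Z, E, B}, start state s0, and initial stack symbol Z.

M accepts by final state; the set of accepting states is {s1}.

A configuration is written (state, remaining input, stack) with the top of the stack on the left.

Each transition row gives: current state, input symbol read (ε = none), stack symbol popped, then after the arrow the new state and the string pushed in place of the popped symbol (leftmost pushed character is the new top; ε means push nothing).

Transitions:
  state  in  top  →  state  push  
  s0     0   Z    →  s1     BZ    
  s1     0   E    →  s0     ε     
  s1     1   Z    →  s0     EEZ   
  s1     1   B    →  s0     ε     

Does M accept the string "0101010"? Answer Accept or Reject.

(s0, 0101010, Z) ⊢ (s1, 101010, BZ) ⊢ (s0, 01010, Z) ⊢ (s1, 1010, BZ) ⊢ (s0, 010, Z) ⊢ (s1, 10, BZ) ⊢ (s0, 0, Z) ⊢ (s1, ε, BZ)
All input consumed; state s1 ∈ F.

Accept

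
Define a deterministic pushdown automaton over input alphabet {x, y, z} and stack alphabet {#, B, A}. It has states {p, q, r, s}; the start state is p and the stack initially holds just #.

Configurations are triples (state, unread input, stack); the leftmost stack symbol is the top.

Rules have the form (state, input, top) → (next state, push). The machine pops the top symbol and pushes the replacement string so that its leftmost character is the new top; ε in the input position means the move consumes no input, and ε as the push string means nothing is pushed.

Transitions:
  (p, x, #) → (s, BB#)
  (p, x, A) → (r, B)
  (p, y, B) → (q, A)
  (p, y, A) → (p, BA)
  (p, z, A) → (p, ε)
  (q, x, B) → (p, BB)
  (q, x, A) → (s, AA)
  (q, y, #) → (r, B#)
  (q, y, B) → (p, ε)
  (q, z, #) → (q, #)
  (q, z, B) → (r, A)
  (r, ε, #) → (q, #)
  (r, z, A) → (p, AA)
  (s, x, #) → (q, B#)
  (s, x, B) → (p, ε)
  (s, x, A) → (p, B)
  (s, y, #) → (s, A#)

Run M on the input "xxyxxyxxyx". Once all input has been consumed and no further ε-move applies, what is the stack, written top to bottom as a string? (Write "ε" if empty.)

AAAA#

(p, xxyxxyxxyx, #)
  read x, top #: go to s, push BB# → (s, xyxxyxxyx, BB#)
  read x, top B: go to p, push ε → (p, yxxyxxyx, B#)
  read y, top B: go to q, push A → (q, xxyxxyx, A#)
  read x, top A: go to s, push AA → (s, xyxxyx, AA#)
  read x, top A: go to p, push B → (p, yxxyx, BA#)
  read y, top B: go to q, push A → (q, xxyx, AA#)
  read x, top A: go to s, push AA → (s, xyx, AAA#)
  read x, top A: go to p, push B → (p, yx, BAA#)
  read y, top B: go to q, push A → (q, x, AAA#)
  read x, top A: go to s, push AA → (s, ε, AAAA#)
All input consumed in state s with stack AAAA#.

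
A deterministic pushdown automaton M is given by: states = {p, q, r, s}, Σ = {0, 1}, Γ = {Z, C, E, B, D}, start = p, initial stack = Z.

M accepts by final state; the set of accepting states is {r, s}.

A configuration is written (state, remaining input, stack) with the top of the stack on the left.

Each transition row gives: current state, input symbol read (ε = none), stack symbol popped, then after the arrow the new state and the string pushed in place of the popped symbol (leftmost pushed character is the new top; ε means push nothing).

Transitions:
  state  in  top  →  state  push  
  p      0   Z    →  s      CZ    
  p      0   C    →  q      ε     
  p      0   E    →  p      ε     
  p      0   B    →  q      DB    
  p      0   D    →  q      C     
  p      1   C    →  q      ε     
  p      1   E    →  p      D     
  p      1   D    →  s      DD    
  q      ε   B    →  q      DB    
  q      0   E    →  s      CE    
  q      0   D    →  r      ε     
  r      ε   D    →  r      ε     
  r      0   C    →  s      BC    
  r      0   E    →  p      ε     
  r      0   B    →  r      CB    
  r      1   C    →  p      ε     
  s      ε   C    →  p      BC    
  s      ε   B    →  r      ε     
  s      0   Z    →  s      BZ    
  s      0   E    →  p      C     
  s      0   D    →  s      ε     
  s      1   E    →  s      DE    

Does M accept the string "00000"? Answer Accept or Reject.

(p, 00000, Z)
  read 0, top Z: go to s, push CZ → (s, 0000, CZ)
  ε-move, top C: go to p, push BC → (p, 0000, BCZ)
  read 0, top B: go to q, push DB → (q, 000, DBCZ)
  read 0, top D: go to r, push ε → (r, 00, BCZ)
  read 0, top B: go to r, push CB → (r, 0, CBCZ)
  read 0, top C: go to s, push BC → (s, ε, BCBCZ)
All input consumed; state s ∈ F.

Accept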